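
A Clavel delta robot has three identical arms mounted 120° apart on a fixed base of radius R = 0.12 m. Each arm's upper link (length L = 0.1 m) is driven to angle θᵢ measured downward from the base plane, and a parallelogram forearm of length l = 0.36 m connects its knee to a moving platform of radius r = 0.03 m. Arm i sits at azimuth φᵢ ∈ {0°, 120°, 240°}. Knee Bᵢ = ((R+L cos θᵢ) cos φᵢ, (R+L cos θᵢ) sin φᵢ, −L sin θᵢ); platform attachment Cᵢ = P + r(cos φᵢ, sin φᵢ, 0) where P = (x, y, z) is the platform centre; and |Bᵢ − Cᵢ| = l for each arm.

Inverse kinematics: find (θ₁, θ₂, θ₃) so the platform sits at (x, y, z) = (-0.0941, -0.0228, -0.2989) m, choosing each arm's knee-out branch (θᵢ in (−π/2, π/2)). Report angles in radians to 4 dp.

rotate P by −φ1: (-0.0941, -0.0228, -0.2989)
  A=0.1841, B=-0.2989, C=(l²−L²−A²−y'²−z²)/(2L)=-0.0208
  √(A²+B²)=0.3510;  θ1 = -1.0187+1.6300 ≈ 0.6112
rotate P by −φ2: (0.0273, 0.0929, -0.2989)
  A cos θ + B sin θ = C:  0.0627·cos θ + -0.2989·sin θ = 0.0885
  √(A²+B²)=0.3054;  θ2 = -1.3640+1.2768 ≈ -0.0872
rotate P by −φ3: (0.0668, -0.0701, -0.2989)
  A cos θ + B sin θ = C:  0.0232·cos θ + -0.2989·sin θ = 0.1240
  √(A²+B²)=0.2998;  θ3 = -1.4933+1.1442 ≈ -0.3491

θ₁ = 0.6112, θ₂ = -0.0872, θ₃ = -0.3491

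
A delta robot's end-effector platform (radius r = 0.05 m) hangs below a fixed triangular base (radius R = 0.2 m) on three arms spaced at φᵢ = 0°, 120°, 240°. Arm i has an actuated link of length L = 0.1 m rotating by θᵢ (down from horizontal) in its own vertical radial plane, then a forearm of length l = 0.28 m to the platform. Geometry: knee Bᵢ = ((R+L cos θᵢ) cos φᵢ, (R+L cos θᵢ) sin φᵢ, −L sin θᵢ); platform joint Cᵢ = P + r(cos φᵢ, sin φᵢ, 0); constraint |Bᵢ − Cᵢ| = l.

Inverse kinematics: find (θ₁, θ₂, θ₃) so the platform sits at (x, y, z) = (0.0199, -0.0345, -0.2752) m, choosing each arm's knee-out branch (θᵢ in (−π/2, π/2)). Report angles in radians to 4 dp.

θ₁ = 0.8729, θ₂ = 1.3096, θ₃ = 0.8727

arm 1 (φ=0.0°): x'=0.0199, y'=-0.0345
  e−x'=0.1301;  (l²−L²−(e−x')²−y'²−z²)/2L = -0.1273
  γ=atan2(-0.2752,0.1301)=-1.1292;  ψ=arccos(-0.4181)=2.0021;  θ1=γ+ψ≈0.8729
φ2=120.0° → target in arm frame (-0.0398, 0.0000)
  A cos θ + B sin θ = C:  0.1898·cos θ + -0.2752·sin θ = -0.2168
  γ=atan2(-0.2752,0.1898)=-0.9670;  ψ=arccos(-0.6486)=2.2766;  θ2=γ+ψ≈1.3096
rotate P by −φ3: (0.0199, 0.0345, -0.2752)
  e−x'=0.1301;  (l²−L²−(e−x')²−y'²−z²)/2L = -0.1272
  θ3 = atan2(B,A) + arccos(C/0.3044) = 0.8727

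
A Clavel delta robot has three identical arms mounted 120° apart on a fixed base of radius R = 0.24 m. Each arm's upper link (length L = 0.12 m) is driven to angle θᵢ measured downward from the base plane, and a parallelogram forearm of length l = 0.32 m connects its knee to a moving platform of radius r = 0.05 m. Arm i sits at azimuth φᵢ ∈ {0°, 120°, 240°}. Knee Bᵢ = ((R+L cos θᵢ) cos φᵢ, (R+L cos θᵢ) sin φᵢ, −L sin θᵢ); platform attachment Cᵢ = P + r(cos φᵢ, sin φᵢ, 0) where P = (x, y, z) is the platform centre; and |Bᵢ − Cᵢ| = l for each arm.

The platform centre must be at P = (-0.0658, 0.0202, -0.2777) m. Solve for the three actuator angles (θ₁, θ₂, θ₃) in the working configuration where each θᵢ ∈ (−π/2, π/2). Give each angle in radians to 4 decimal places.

θ₁ = 1.3960, θ₂ = 0.6112, θ₃ = 0.8724

rotate P by −φ1: (-0.0658, 0.0202, -0.2777)
  A=0.2558, B=-0.2777, C=(l²−L²−A²−y'²−z²)/(2L)=-0.2290
  θ1 = atan2(B,A) + arccos(C/0.3776) = 1.3960
φ2=120.0° → target in arm frame (0.0504, 0.0469)
  A=0.1396, B=-0.2777, C=(l²−L²−A²−y'²−z²)/(2L)=-0.0450
  √(A²+B²)=0.3108;  θ2 = -1.1050+1.7162 ≈ 0.6112
rotate P by −φ3: (0.0154, -0.0671, -0.2777)
  e−x'=0.1746;  (l²−L²−(e−x')²−y'²−z²)/2L = -0.1004
  √(A²+B²)=0.3280;  θ3 = -1.0095+1.8819 ≈ 0.8724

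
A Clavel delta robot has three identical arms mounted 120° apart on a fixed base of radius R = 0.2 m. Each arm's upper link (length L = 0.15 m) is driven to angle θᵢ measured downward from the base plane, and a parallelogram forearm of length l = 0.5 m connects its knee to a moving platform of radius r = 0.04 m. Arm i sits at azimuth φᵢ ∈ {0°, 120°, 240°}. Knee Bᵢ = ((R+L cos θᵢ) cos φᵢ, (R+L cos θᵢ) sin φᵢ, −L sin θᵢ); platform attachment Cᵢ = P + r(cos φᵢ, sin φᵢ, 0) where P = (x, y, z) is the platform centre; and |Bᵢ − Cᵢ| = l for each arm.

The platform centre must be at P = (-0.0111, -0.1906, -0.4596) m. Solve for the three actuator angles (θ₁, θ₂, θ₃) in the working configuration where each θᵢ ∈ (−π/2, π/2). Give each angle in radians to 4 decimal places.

θ₁ = 0.6983, θ₂ = 1.2221, θ₃ = -0.0870

rotate P by −φ1: (-0.0111, -0.1906, -0.4596)
  A cos θ + B sin θ = C:  0.1711·cos θ + -0.4596·sin θ = -0.1645
  θ1 = atan2(B,A) + arccos(C/0.4904) = 0.6983
arm 2 (φ=120.0°): x'=-0.1595, y'=0.1049
  A=0.3195, B=-0.4596, C=(l²−L²−A²−y'²−z²)/(2L)=-0.3228
  θ2 = atan2(B,A) + arccos(C/0.5598) = 1.2221
rotate P by −φ3: (0.1706, 0.0857, -0.4596)
  e−x'=-0.0106;  (l²−L²−(e−x')²−y'²−z²)/2L = 0.0294
  √(A²+B²)=0.4597;  θ3 = -1.5939+1.5069 ≈ -0.0870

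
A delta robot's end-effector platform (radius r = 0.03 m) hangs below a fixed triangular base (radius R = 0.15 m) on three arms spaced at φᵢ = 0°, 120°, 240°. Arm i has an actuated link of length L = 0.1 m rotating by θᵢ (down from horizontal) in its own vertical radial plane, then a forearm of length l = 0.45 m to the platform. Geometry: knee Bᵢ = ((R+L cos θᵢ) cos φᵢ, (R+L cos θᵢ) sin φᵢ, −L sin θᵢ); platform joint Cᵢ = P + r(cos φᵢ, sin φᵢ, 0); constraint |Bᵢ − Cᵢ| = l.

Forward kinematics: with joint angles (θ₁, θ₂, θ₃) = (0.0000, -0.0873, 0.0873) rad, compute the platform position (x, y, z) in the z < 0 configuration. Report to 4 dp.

(0.0001, 0.0180, -0.3922)

centre 1 = (0.2200·cos0.0°, 0.2200·sin0.0°, 0.0000) = (0.2200, 0.0000, 0.0000)
centre 2 = (0.2196·cos120.0°, 0.2196·sin120.0°, 0.0087) = (-0.1098, 0.1902, 0.0087)
arm 3 at φ=240.0°: e+L cos θ3 = 0.2196;  centre 3 = (-0.1098, -0.1902, -0.0087)
eliminate P² terms by subtracting sphere 1 from 2 and 3
[-0.6596 0.3804 0.0174]·P = -0.0001;  [-0.6596 -0.3804 -0.0174]·P = -0.0001
Cramer: x(z) = 0.0001-0.0000z;  y(z) = 0.0000-0.0458z
quadratic in z: (1.0021)z²+(0.0000)z+(-0.1542)=0, √Δ=0.7861 → z ∈ {-0.3922, 0.3922}; z = -0.3922 (taking z<0)
x = 0.0001, y = 0.0180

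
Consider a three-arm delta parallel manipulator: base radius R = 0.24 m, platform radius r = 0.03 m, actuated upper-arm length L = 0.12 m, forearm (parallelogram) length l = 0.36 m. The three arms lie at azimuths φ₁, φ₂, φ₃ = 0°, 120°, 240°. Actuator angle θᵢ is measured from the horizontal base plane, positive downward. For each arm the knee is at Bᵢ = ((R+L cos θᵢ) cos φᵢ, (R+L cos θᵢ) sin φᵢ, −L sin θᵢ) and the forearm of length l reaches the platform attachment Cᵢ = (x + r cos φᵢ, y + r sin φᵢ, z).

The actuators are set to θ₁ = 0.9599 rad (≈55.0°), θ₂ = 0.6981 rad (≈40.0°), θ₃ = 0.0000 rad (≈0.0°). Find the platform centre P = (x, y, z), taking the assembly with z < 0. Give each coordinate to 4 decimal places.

(-0.0494, -0.0433, -0.2396)

arm 1 at φ=0.0°: (R−r)+L cos θ1 = 0.2788;  centre 1 = (0.2788, 0.0000, -0.0983)
centre 2 = (0.3019·cos120.0°, 0.3019·sin120.0°, -0.0771) = (-0.1510, 0.2615, -0.0771)
centre 3 = (0.3300·cos240.0°, 0.3300·sin240.0°, 0.0000) = (-0.1650, -0.2858, 0.0000)
eliminate P² terms by subtracting sphere 1 from 2 and 3
linear system: -0.8596x+0.5230y = 0.0097−0.0423z; -0.8877x+-0.5716y = 0.0215−0.1966z
Cramer: x(z) = -0.0176+0.1329z;  y(z) = -0.0103+0.1375z
quadratic in z: (1.0366)z²+(0.1150)z+(-0.0320)=0, √Δ=0.3819 → z ∈ {-0.2396, 0.1287}; z = -0.2396 (taking z<0)
x = -0.0494, y = -0.0433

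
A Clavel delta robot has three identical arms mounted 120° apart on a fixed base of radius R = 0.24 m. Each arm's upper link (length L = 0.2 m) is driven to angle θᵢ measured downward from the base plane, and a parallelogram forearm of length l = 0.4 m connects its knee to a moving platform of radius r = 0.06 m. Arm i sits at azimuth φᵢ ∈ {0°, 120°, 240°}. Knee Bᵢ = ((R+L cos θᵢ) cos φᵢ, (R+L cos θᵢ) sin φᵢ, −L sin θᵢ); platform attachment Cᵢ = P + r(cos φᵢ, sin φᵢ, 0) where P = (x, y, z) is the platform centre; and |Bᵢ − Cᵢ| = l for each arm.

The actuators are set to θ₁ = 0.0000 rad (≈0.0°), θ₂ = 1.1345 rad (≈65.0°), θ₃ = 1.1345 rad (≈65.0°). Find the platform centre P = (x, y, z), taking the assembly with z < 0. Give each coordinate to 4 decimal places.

centre 1 = (0.3800·cos0.0°, 0.3800·sin0.0°, 0.0000) = (0.3800, 0.0000, 0.0000)
arm 2 at φ=120.0°: ρ2 = 0.2645;  centre 2 = (-0.1323, 0.2291, -0.1813)
arm 3 at φ=240.0°: ρ3 = 0.2645;  centre 3 = (-0.1323, -0.2291, -0.1813)
|centre ₂|²−|centre ₁|² = -0.0416;  |centre ₃|²−|centre ₁|² = -0.0416
[-1.0245 0.4582 -0.3625]·P = -0.0416;  [-1.0245 -0.4582 -0.3625]·P = -0.0416
det = 0.9388;  x = 0.0406+-0.3539z,  y = 0.0000+0.0000z
quadratic in z: (1.1252)z²+(0.2402)z+(-0.0448)=0, √Δ=0.5092 → z ∈ {-0.3330, 0.1195}; z = -0.3330 (taking z<0)
x = 0.1584, y = 0.0000

(0.1584, 0.0000, -0.3330)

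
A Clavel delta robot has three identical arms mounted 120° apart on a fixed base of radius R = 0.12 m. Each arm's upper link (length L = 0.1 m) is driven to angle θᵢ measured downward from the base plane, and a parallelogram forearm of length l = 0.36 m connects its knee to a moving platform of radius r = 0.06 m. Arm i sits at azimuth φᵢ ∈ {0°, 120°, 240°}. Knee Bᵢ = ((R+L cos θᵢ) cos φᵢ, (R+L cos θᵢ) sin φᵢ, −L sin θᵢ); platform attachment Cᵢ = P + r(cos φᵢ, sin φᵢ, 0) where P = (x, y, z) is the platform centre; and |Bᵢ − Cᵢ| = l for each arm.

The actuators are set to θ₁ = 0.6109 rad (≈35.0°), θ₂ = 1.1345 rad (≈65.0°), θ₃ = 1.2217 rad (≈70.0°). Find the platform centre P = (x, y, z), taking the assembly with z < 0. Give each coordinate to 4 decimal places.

(0.0896, 0.0131, -0.4133)

arm 1 at φ=0.0°: (R−r)+L cos θ1 = 0.1419;  centre 1 = (0.1419, 0.0000, -0.0574)
arm 2 at φ=120.0°: (R−r)+L cos θ2 = 0.1023;  centre 2 = (-0.0511, 0.0886, -0.0906)
centre 3 = (0.0942·cos240.0°, 0.0942·sin240.0°, -0.0940) = (-0.0471, -0.0816, -0.0940)
eliminate P² terms by subtracting sphere 1 from 2 and 3
plane₁₂: -0.3861x+0.1771y+-0.0665z = -0.0048
det = 0.1300;  x = 0.0138+-0.1833z,  y = 0.0032+-0.0239z
into |P−centre ₁|² = l²: 1.0342z² + 0.1616z + -0.1099 = 0;  Δ = 0.4806;  z = -0.4133 or 0.2571 → z<0 root = -0.4133
x = 0.0896, y = 0.0131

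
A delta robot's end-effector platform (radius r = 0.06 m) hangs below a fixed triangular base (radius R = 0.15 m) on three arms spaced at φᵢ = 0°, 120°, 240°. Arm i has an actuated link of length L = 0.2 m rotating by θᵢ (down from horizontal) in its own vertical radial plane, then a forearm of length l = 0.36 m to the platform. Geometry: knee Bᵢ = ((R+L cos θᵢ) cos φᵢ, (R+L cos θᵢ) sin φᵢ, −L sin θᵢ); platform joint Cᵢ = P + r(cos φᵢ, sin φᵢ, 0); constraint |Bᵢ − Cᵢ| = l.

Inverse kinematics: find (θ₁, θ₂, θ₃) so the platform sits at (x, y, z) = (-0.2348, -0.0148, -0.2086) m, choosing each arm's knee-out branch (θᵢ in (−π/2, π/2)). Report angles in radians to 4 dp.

arm 1 (φ=0.0°): x'=-0.2348, y'=-0.0148
  e−x'=0.3248;  (l²−L²−(e−x')²−y'²−z²)/2L = -0.1491
  √(A²+B²)=0.3860;  θ1 = -0.5709+1.9673 ≈ 1.3964
rotate P by −φ2: (0.1046, 0.2107, -0.2086)
  A cos θ + B sin θ = C:  -0.0146·cos θ + -0.2086·sin θ = 0.0037
  γ=atan2(-0.2086,-0.0146)=-1.6406;  ψ=arccos(0.0175)=1.5533;  θ2=γ+ψ≈-0.0873
rotate P by −φ3: (0.1302, -0.1959, -0.2086)
  A=-0.0402, B=-0.2086, C=(l²−L²−A²−y'²−z²)/(2L)=0.0152
  θ3 = atan2(B,A) + arccos(C/0.2124) = -0.2620

θ₁ = 1.3964, θ₂ = -0.0873, θ₃ = -0.2620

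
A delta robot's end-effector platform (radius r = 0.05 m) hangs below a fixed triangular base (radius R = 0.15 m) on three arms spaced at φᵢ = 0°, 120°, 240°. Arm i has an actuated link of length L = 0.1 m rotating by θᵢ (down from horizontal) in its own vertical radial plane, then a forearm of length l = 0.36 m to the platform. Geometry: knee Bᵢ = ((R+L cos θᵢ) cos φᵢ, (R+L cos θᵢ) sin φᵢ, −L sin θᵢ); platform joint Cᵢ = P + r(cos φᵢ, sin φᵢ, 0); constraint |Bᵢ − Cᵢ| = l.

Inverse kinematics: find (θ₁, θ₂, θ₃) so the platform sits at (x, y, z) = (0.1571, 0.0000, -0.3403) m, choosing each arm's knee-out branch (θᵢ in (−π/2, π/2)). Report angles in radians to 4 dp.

θ₁ = -0.1740, θ₂ = 1.1345, θ₃ = 1.1345

rotate P by −φ1: (0.1571, 0.0000, -0.3403)
  A=-0.0571, B=-0.3403, C=(l²−L²−A²−y'²−z²)/(2L)=0.0027
  √(A²+B²)=0.3451;  θ1 = -1.7370+1.5630 ≈ -0.1740
rotate P by −φ2: (-0.0785, -0.1361, -0.3403)
  A=0.1785, B=-0.3403, C=(l²−L²−A²−y'²−z²)/(2L)=-0.2330
  γ=atan2(-0.3403,0.1785)=-1.0876;  ψ=arccos(-0.6062)=2.2221;  θ2=γ+ψ≈1.1345
arm 3 (φ=240.0°): x'=-0.0786, y'=0.1361
  A cos θ + B sin θ = C:  0.1786·cos θ + -0.3403·sin θ = -0.2330
  γ=atan2(-0.3403,0.1786)=-1.0876;  ψ=arccos(-0.6062)=2.2221;  θ3=γ+ψ≈1.1345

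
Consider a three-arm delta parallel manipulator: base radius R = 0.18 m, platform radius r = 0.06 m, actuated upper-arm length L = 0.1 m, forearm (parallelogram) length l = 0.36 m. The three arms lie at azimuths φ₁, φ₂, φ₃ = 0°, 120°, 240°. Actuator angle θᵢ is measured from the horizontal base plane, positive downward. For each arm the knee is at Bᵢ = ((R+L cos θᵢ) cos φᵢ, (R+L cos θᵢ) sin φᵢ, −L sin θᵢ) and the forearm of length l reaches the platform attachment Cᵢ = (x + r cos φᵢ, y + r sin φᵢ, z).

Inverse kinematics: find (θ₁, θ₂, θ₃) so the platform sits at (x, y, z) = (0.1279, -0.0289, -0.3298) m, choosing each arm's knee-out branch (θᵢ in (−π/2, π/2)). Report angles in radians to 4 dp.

θ₁ = -0.1751, θ₂ = 1.1345, θ₃ = 0.8727

φ1=0.0° → target in arm frame (0.1279, -0.0289)
  A=-0.0079, B=-0.3298, C=(l²−L²−A²−y'²−z²)/(2L)=0.0497
  √(A²+B²)=0.3299;  θ1 = -1.5947+1.4197 ≈ -0.1751
rotate P by −φ2: (-0.0890, -0.0963, -0.3298)
  e−x'=0.2090;  (l²−L²−(e−x')²−y'²−z²)/2L = -0.2106
  γ=atan2(-0.3298,0.2090)=-1.0060;  ψ=arccos(-0.5394)=2.1405;  θ2=γ+ψ≈1.1345
arm 3 (φ=240.0°): x'=-0.0389, y'=0.1252
  e−x'=0.1589;  (l²−L²−(e−x')²−y'²−z²)/2L = -0.1505
  θ3 = atan2(B,A) + arccos(C/0.3661) = 0.8727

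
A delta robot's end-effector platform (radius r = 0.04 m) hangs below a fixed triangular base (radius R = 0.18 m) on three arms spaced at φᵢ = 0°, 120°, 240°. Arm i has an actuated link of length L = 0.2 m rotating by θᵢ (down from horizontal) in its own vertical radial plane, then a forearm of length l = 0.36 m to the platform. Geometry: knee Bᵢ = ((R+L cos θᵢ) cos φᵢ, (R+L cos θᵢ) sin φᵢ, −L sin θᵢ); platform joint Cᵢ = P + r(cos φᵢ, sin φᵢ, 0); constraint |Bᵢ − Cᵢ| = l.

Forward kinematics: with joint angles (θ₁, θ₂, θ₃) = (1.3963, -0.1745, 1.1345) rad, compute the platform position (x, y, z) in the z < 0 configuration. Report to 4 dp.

(-0.1396, 0.1466, -0.2934)

φ1=0.0°: virtual centre (0.1747, 0.0000, -0.1970), radius l
arm 2 at φ=120.0°: (R−r)+L cos θ2 = 0.3370;  O2 = (-0.1685, 0.2918, 0.0347)
arm 3 at φ=240.0°: (R−r)+L cos θ3 = 0.2245;  O3 = (-0.1123, -0.1944, -0.1813)
eliminate P² terms by subtracting sphere 1 from 2 and 3
plane₁₂: -0.6864x+0.5836y+0.4634z = 0.0454
det = 0.6019;  x = -0.0429+0.3298z,  y = 0.0274+-0.4061z
sphere 1 gives Az²+Bz+C=0 with A=1.2737, B=0.2281, C=-0.0427;  B²−4AC=0.2696;  roots -0.2934, 0.1143;  negative root z = -0.2934
x = -0.1396, y = 0.1466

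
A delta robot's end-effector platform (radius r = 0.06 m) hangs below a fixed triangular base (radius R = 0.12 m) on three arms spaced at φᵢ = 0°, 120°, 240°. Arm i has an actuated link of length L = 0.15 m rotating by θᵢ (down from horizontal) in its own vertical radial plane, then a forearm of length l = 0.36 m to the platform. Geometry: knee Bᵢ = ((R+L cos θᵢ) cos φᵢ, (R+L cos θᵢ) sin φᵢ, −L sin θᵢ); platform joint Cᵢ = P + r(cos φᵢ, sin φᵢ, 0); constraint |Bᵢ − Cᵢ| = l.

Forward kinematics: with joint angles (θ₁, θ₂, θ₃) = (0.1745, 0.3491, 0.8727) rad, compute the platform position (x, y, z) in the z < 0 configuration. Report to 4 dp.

(0.0789, 0.0864, -0.3509)

arm 1 at φ=0.0°: e+L cos θ1 = 0.2077;  S1 = (0.2077, 0.0000, -0.0260)
φ2=120.0°: virtual centre (-0.1005, 0.1740, -0.0513), radius l
φ3=240.0°: virtual centre (-0.0782, -0.1355, -0.1149), radius l
subtract pairs → two planes through P
[-0.6164 0.3481 -0.0505]·P = -0.0008;  [-0.5719 -0.2709 -0.1777]·P = -0.0062
Cramer: x(z) = 0.0065-0.2064z;  y(z) = 0.0091-0.2204z
quadratic in z: (1.0912)z²+(0.1312)z+(-0.0883)=0, √Δ=0.6346 → z ∈ {-0.3509, 0.2307}; z = -0.3509 (taking z<0)
x = 0.0789, y = 0.0864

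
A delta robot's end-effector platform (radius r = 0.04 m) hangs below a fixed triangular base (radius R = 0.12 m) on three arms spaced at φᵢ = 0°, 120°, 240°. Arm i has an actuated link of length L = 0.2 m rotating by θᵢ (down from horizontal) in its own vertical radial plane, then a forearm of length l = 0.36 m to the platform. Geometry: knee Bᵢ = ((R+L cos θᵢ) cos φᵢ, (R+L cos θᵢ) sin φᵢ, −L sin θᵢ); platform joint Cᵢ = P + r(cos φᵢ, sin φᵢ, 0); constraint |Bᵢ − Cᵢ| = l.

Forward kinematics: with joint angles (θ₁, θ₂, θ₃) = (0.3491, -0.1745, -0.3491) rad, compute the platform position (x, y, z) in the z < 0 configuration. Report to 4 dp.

φ1=0.0°: virtual centre (0.2679, 0.0000, -0.0684), radius l
O2 = (0.2770·cos120.0°, 0.2770·sin120.0°, 0.0347) = (-0.1385, 0.2399, 0.0347)
arm 3 at φ=240.0°: e+L cos θ3 = 0.2679;  O3 = (-0.1340, -0.2320, 0.0684)
eliminate P² terms by subtracting sphere 1 from 2 and 3
[-0.8128 0.4797 0.2063]·P = 0.0014;  [-0.8038 -0.4641 0.2736]·P = 0.0000
det = 0.7628;  x = -0.0009+0.2976z,  y = 0.0015+0.0742z
quadratic in z: (1.0941)z²+(-0.0229)z+(-0.0527)=0, √Δ=0.4806 → z ∈ {-0.2092, 0.2301}; z = -0.2092 (taking z<0)
x = -0.0631, y = -0.0140

(-0.0631, -0.0140, -0.2092)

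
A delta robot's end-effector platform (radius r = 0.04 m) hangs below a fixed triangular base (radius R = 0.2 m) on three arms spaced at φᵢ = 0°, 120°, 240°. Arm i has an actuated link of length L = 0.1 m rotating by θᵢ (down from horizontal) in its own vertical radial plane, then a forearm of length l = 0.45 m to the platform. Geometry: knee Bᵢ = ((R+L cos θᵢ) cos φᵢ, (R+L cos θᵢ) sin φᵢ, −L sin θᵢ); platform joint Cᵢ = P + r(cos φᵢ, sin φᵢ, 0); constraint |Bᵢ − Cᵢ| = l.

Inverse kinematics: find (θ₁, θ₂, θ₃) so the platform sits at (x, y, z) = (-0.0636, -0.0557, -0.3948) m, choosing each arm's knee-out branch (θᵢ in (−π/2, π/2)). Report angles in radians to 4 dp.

θ₁ = 0.6978, θ₂ = 0.4362, θ₃ = -0.1750

rotate P by −φ1: (-0.0636, -0.0557, -0.3948)
  e−x'=0.2236;  (l²−L²−(e−x')²−y'²−z²)/2L = -0.0823
  θ1 = atan2(B,A) + arccos(C/0.4537) = 0.6978
arm 2 (φ=120.0°): x'=-0.0164, y'=0.0829
  e−x'=0.1764;  (l²−L²−(e−x')²−y'²−z²)/2L = -0.0069
  θ2 = atan2(B,A) + arccos(C/0.4324) = 0.4362
arm 3 (φ=240.0°): x'=0.0800, y'=-0.0272
  A=0.0800, B=-0.3948, C=(l²−L²−A²−y'²−z²)/(2L)=0.1475
  √(A²+B²)=0.4028;  θ3 = -1.3710+1.1959 ≈ -0.1750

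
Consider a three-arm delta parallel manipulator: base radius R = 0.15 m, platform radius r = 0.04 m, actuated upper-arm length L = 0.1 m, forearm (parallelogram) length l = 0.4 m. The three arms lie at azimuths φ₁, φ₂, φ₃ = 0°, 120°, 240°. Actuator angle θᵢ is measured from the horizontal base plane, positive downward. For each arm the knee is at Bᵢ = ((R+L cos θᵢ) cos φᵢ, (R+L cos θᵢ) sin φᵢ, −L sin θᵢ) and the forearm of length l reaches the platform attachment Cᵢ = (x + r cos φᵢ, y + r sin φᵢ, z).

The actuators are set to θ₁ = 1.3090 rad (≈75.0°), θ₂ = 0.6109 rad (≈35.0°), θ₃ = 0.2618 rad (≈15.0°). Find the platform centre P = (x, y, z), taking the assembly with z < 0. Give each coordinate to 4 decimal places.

(-0.1219, -0.0386, -0.4000)

φ1=0.0°: virtual centre (0.1359, 0.0000, -0.0966), radius l
arm 2 at φ=120.0°: ρ2 = 0.1919;  centre 2 = (-0.0960, 0.1662, -0.0574)
arm 3 at φ=240.0°: ρ3 = 0.2066;  centre 3 = (-0.1033, -0.1789, -0.0259)
subtract pairs → two planes through P
plane₁₂: -0.4637x+0.3324y+0.0785z = 0.0123
Cramer: x(z) = -0.0295+0.2311z;  y(z) = -0.0041+0.0863z
into |P−centre ₁|² = l²: 1.0608z² + 0.1161z + -0.1233 = 0;  Δ = 0.5367;  z = -0.4000 or 0.2906 → z<0 root = -0.4000
x = -0.1219, y = -0.0386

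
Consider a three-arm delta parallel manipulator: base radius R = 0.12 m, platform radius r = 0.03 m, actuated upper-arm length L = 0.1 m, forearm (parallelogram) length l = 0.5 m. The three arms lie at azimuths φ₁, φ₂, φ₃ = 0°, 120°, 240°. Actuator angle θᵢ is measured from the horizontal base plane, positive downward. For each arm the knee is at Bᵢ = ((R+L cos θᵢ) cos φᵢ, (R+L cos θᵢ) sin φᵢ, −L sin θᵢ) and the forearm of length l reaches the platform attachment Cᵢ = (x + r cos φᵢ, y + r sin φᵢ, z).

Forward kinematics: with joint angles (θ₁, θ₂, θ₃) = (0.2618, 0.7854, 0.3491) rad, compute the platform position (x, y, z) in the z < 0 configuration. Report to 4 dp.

arm 1 at φ=0.0°: e+L cos θ1 = 0.1866;  S1 = (0.1866, 0.0000, -0.0259)
φ2=120.0°: virtual centre (-0.0804, 0.1392, -0.0707), radius l
arm 3 at φ=240.0°: e+L cos θ3 = 0.1840;  S3 = (-0.0920, -0.1593, -0.0342)
eliminate P² terms by subtracting sphere 1 from 2 and 3
plane₁₂: -0.5339x+0.2784y+-0.0897z = -0.0047
det = 0.3252;  x = 0.0050+-0.1021z,  y = -0.0072+0.1263z
quadratic in z: (1.0264)z²+(0.0870)z+(-0.2163)=0, √Δ=0.9463 → z ∈ {-0.5034, 0.4186}; z = -0.5034 (taking z<0)
x = 0.0564, y = -0.0708

(0.0564, -0.0708, -0.5034)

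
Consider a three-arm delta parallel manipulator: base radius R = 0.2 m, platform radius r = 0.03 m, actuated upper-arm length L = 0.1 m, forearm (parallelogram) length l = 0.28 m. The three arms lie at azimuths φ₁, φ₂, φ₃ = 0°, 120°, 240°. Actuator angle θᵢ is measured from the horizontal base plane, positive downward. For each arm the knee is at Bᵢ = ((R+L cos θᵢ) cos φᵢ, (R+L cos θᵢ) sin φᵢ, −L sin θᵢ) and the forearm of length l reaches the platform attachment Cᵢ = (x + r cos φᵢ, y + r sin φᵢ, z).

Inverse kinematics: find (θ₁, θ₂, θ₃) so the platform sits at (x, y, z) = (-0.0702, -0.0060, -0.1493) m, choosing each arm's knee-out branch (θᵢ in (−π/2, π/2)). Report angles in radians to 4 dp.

θ₁ = 1.2216, θ₂ = 0.1744, θ₃ = -0.0002

arm 1 (φ=0.0°): x'=-0.0702, y'=-0.0060
  A cos θ + B sin θ = C:  0.2402·cos θ + -0.1493·sin θ = -0.0581
  θ1 = atan2(B,A) + arccos(C/0.2828) = 1.2216
φ2=120.0° → target in arm frame (0.0299, 0.0638)
  A=0.1401, B=-0.1493, C=(l²−L²−A²−y'²−z²)/(2L)=0.1121
  θ2 = atan2(B,A) + arccos(C/0.2047) = 0.1744
arm 3 (φ=240.0°): x'=0.0403, y'=-0.0578
  A cos θ + B sin θ = C:  0.1297·cos θ + -0.1493·sin θ = 0.1297
  γ=atan2(-0.1493,0.1297)=-0.8555;  ψ=arccos(0.6560)=0.8553;  θ3=γ+ψ≈-0.0002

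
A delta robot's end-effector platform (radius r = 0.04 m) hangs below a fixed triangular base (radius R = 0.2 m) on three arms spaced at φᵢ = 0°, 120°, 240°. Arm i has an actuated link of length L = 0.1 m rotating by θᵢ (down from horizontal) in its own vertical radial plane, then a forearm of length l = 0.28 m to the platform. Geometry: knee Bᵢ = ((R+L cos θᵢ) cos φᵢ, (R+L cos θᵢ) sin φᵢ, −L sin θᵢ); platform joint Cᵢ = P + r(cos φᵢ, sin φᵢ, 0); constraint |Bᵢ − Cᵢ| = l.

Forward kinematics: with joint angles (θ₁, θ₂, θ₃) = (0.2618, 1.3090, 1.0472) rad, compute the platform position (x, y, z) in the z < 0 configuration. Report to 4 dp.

φ1=0.0°: virtual centre (0.2566, 0.0000, -0.0259), radius l
O2 = (0.1859·cos120.0°, 0.1859·sin120.0°, -0.0966) = (-0.0929, 0.1610, -0.0966)
arm 3 at φ=240.0°: e+L cos θ3 = 0.2100;  O3 = (-0.1050, -0.1819, -0.0866)
subtract pairs → two planes through P
[-0.6991 0.3220 -0.1414]·P = -0.0226;  [-0.7232 -0.3637 -0.1214]·P = -0.0149
det = 0.4871;  x = 0.0268+-0.1859z,  y = -0.0122+0.0357z
into |P−O₁|² = l²: 1.0358z² + 0.1363z + -0.0248 = 0;  Δ = 0.1212;  z = -0.2338 or 0.1022 → z<0 root = -0.2338
x = 0.0702, y = -0.0205

(0.0702, -0.0205, -0.2338)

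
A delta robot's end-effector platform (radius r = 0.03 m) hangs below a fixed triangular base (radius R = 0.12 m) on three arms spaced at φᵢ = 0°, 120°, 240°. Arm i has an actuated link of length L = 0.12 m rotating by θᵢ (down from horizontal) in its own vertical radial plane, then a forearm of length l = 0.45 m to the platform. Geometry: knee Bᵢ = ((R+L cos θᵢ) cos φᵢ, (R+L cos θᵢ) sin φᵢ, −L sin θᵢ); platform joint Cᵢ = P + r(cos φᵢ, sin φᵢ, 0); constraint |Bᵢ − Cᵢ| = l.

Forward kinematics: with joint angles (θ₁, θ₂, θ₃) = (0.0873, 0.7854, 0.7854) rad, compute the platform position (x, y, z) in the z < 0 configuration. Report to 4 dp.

arm 1 at φ=0.0°: (R−r)+L cos θ1 = 0.2095;  O1 = (0.2095, 0.0000, -0.0105)
O2 = (0.1749·cos120.0°, 0.1749·sin120.0°, -0.0849) = (-0.0874, 0.1514, -0.0849)
O3 = (0.1749·cos240.0°, 0.1749·sin240.0°, -0.0849) = (-0.0874, -0.1514, -0.0849)
eliminate P² terms by subtracting sphere 1 from 2 and 3
plane₁₂: -0.5939x+0.3029y+-0.1488z = -0.0062
Cramer: x(z) = 0.0105-0.2505z;  y(z) = 0.0000+0.0000z
sphere 1 gives Az²+Bz+C=0 with A=1.0627, B=0.1206, C=-0.1628;  B²−4AC=0.7065;  roots -0.4522, 0.3387;  negative root z = -0.4522
x = 0.1238, y = 0.0000

(0.1238, 0.0000, -0.4522)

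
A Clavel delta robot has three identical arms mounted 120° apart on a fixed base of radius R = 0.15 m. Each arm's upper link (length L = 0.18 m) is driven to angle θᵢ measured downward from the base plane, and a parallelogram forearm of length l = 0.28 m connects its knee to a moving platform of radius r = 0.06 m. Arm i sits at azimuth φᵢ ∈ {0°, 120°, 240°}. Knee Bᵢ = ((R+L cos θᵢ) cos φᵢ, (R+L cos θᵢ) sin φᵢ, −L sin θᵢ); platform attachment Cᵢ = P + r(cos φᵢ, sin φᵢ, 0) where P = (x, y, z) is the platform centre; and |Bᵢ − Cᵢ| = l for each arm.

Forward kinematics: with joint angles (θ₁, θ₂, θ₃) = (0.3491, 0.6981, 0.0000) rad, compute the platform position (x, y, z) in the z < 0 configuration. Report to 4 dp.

(0.0033, -0.0526, -0.1625)

S1 = (0.2591·cos0.0°, 0.2591·sin0.0°, -0.0616) = (0.2591, 0.0000, -0.0616)
φ2=120.0°: virtual centre (-0.1139, 0.1974, -0.1157), radius l
S3 = (0.2700·cos240.0°, 0.2700·sin240.0°, 0.0000) = (-0.1350, -0.2338, 0.0000)
subtract pairs → two planes through P
plane₁₂: -0.7462x+0.3947y+-0.1083z = -0.0056
Cramer: x(z) = 0.0028-0.0031z;  y(z) = -0.0089+0.2685z
quadratic in z: (1.0721)z²+(0.1199)z+(-0.0088)=0, √Δ=0.2285 → z ∈ {-0.1625, 0.0507}; z = -0.1625 (taking z<0)
x = 0.0033, y = -0.0526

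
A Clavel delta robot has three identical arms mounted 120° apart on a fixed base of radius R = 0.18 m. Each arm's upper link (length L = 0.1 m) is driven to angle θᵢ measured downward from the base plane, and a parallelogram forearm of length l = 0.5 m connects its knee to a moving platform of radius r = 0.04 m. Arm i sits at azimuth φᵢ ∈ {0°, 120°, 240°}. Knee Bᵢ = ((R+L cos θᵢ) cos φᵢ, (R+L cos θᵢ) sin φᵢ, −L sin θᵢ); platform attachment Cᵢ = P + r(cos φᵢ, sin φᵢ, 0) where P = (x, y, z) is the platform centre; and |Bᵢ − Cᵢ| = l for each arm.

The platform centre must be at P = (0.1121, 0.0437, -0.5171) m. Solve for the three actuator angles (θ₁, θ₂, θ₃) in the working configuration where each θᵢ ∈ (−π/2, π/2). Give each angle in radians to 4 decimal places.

φ1=0.0° → target in arm frame (0.1121, 0.0437)
  A cos θ + B sin θ = C:  0.0279·cos θ + -0.5171·sin θ = -0.1504
  θ1 = atan2(B,A) + arccos(C/0.5179) = 0.3486
φ2=120.0° → target in arm frame (-0.0182, -0.1189)
  A cos θ + B sin θ = C:  0.1582·cos θ + -0.5171·sin θ = -0.3328
  γ=atan2(-0.5171,0.1582)=-1.2739;  ψ=arccos(-0.6155)=2.2338;  θ2=γ+ψ≈0.9599
arm 3 (φ=240.0°): x'=-0.0939, y'=0.0752
  A=0.2339, B=-0.5171, C=(l²−L²−A²−y'²−z²)/(2L)=-0.4388
  θ3 = atan2(B,A) + arccos(C/0.5675) = 1.3086

θ₁ = 0.3486, θ₂ = 0.9599, θ₃ = 1.3086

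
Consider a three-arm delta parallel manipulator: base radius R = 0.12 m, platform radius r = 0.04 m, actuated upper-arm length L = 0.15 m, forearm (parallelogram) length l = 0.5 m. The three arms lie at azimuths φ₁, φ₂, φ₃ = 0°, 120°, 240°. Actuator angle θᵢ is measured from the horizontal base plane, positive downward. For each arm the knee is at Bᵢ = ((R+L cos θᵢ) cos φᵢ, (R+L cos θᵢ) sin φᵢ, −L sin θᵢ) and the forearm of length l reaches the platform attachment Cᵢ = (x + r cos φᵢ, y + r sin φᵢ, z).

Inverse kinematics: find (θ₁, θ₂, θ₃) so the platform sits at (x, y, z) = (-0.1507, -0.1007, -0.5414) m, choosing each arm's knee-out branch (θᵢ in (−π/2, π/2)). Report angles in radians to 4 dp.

arm 1 (φ=0.0°): x'=-0.1507, y'=-0.1007
  A=0.2307, B=-0.5414, C=(l²−L²−A²−y'²−z²)/(2L)=-0.4299
  θ1 = atan2(B,A) + arccos(C/0.5885) = 1.2219
rotate P by −φ2: (-0.0119, 0.1809, -0.5414)
  A cos θ + B sin θ = C:  0.0919·cos θ + -0.5414·sin θ = -0.3559
  γ=atan2(-0.5414,0.0919)=-1.4027;  ψ=arccos(-0.6481)=2.2758;  θ2=γ+ψ≈0.8731
φ3=240.0° → target in arm frame (0.1626, -0.0802)
  A=-0.0826, B=-0.5414, C=(l²−L²−A²−y'²−z²)/(2L)=-0.2629
  √(A²+B²)=0.5477;  θ3 = -1.7221+2.0714 ≈ 0.3493

θ₁ = 1.2219, θ₂ = 0.8731, θ₃ = 0.3493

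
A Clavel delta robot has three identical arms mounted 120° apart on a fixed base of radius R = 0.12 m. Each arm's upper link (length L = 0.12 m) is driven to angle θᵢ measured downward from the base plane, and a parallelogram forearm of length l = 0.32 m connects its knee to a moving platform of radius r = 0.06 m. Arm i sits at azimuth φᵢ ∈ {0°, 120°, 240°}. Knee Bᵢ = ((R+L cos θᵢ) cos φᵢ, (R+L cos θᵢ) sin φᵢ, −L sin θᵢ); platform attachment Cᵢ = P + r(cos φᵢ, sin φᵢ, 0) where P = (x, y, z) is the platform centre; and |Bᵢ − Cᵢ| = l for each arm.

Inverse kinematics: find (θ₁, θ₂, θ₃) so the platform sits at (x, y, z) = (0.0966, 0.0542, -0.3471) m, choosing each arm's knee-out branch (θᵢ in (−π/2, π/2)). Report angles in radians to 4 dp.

θ₁ = 0.3492, θ₂ = 0.7857, θ₃ = 1.1348

φ1=0.0° → target in arm frame (0.0966, 0.0542)
  A=-0.0366, B=-0.3471, C=(l²−L²−A²−y'²−z²)/(2L)=-0.1531
  γ=atan2(-0.3471,-0.0366)=-1.6759;  ψ=arccos(-0.4388)=2.0250;  θ1=γ+ψ≈0.3492
rotate P by −φ2: (-0.0014, -0.1108, -0.3471)
  A=0.0614, B=-0.3471, C=(l²−L²−A²−y'²−z²)/(2L)=-0.2021
  θ2 = atan2(B,A) + arccos(C/0.3525) = 0.7857
arm 3 (φ=240.0°): x'=-0.0952, y'=0.0566
  A=0.1552, B=-0.3471, C=(l²−L²−A²−y'²−z²)/(2L)=-0.2491
  γ=atan2(-0.3471,0.1552)=-1.1502;  ψ=arccos(-0.6550)=2.2850;  θ3=γ+ψ≈1.1348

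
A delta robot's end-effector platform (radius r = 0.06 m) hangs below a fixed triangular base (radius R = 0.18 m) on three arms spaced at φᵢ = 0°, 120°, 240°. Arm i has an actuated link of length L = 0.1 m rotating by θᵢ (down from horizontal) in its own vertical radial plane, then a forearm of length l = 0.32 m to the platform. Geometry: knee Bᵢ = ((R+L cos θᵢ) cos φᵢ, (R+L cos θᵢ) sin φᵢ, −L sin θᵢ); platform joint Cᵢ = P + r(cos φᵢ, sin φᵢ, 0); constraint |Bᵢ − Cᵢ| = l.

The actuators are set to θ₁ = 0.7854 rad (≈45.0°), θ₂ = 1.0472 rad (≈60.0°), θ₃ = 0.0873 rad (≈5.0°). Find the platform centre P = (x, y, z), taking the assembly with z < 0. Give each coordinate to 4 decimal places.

(-0.0191, -0.0848, -0.2969)

arm 1 at φ=0.0°: e+L cos θ1 = 0.1907;  S1 = (0.1907, 0.0000, -0.0707)
S2 = (0.1700·cos120.0°, 0.1700·sin120.0°, -0.0866) = (-0.0850, 0.1472, -0.0866)
S3 = (0.2196·cos240.0°, 0.2196·sin240.0°, -0.0087) = (-0.1098, -0.1902, -0.0087)
|S₂|²−|S₁|² = -0.0050;  |S₃|²−|S₁|² = 0.0069
linear system: -0.5514x+0.2944y = -0.0050−-0.0318z; -0.6010x+-0.3804y = 0.0069−0.1240z
Cramer: x(z) = -0.0004+0.0631z;  y(z) = -0.0176+0.2262z
sphere 1 gives Az²+Bz+C=0 with A=1.0551, B=0.1093, C=-0.0606;  B²−4AC=0.2676;  roots -0.2969, 0.1933;  negative root z = -0.2969
x = -0.0191, y = -0.0848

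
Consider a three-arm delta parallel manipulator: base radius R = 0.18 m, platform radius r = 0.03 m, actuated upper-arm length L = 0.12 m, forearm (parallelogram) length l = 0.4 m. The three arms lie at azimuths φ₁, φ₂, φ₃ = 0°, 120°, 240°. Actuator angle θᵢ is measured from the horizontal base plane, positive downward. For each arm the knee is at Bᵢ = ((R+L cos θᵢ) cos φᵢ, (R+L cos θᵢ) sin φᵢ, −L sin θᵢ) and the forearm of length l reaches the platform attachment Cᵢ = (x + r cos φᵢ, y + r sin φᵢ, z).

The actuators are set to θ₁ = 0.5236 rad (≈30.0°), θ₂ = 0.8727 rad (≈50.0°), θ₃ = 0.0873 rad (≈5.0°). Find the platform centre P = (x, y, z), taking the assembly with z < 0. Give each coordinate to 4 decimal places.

(-0.0021, -0.0821, -0.3562)

arm 1 at φ=0.0°: (R−r)+L cos θ1 = 0.2539;  S1 = (0.2539, 0.0000, -0.0600)
φ2=120.0°: virtual centre (-0.1136, 0.1967, -0.0919), radius l
S3 = (0.2695·cos240.0°, 0.2695·sin240.0°, -0.0105) = (-0.1348, -0.2334, -0.0105)
eliminate P² terms by subtracting sphere 1 from 2 and 3
plane₁₂: -0.7350x+0.3934y+-0.0639z = -0.0080
det = 0.6490;  x = 0.0029+0.0141z,  y = -0.0149+0.1887z
quadratic in z: (1.0358)z²+(0.1073)z+(-0.0932)=0, √Δ=0.6306 → z ∈ {-0.3562, 0.2526}; z = -0.3562 (taking z<0)
x = -0.0021, y = -0.0821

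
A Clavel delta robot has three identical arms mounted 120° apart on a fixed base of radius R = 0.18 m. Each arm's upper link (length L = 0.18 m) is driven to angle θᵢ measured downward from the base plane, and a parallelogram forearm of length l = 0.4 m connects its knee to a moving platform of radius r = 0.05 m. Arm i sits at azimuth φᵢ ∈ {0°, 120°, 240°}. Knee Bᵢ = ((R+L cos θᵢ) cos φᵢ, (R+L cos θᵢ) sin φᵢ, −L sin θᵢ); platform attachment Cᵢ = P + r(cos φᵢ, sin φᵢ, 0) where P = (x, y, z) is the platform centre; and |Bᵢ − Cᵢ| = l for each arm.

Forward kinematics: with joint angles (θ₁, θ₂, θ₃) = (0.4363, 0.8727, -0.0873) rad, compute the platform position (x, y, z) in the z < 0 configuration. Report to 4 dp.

(0.0012, -0.1201, -0.3217)

arm 1 at φ=0.0°: e+L cos θ1 = 0.2931;  centre 1 = (0.2931, 0.0000, -0.0761)
arm 2 at φ=120.0°: e+L cos θ2 = 0.2457;  centre 2 = (-0.1228, 0.2128, -0.1379)
arm 3 at φ=240.0°: e+L cos θ3 = 0.3093;  centre 3 = (-0.1547, -0.2679, 0.0157)
|centre ₂|²−|centre ₁|² = -0.0123;  |centre ₃|²−|centre ₁|² = 0.0042
plane₁₂: -0.8320x+0.4256y+-0.1237z = -0.0123
Cramer: x(z) = 0.0058+0.0143z;  y(z) = -0.0176+0.3186z
into |P−centre ₁|² = l²: 1.1017z² + 0.1327z + -0.0714 = 0;  Δ = 0.3321;  z = -0.3217 or 0.2013 → z<0 root = -0.3217
x = 0.0012, y = -0.1201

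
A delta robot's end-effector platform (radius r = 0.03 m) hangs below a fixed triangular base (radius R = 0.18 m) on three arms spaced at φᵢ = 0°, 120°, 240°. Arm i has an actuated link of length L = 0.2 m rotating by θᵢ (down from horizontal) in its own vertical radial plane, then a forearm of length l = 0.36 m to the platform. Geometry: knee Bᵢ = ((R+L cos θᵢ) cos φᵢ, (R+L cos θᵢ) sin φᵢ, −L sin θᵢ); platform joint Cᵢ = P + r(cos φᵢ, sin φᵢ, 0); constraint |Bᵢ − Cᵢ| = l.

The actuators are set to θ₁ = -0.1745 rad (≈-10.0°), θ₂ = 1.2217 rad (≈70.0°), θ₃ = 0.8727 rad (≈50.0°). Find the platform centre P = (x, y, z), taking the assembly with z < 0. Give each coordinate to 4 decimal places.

arm 1 at φ=0.0°: e+L cos θ1 = 0.3470;  S1 = (0.3470, 0.0000, 0.0347)
φ2=120.0°: virtual centre (-0.1092, 0.1891, -0.1879), radius l
S3 = (0.2786·cos240.0°, 0.2786·sin240.0°, -0.1532) = (-0.1393, -0.2412, -0.1532)
eliminate P² terms by subtracting sphere 1 from 2 and 3
linear system: -0.9123x+0.3783y = -0.0386−-0.4453z; -0.9725x+-0.4825y = -0.0205−-0.3759z
Cramer: x(z) = 0.0326-0.4419z;  y(z) = -0.0232+0.1116z
quadratic in z: (1.2077)z²+(0.2031)z+(-0.0291)=0, √Δ=0.4262 → z ∈ {-0.2605, 0.0923}; z = -0.2605 (taking z<0)
x = 0.1478, y = -0.0523

(0.1478, -0.0523, -0.2605)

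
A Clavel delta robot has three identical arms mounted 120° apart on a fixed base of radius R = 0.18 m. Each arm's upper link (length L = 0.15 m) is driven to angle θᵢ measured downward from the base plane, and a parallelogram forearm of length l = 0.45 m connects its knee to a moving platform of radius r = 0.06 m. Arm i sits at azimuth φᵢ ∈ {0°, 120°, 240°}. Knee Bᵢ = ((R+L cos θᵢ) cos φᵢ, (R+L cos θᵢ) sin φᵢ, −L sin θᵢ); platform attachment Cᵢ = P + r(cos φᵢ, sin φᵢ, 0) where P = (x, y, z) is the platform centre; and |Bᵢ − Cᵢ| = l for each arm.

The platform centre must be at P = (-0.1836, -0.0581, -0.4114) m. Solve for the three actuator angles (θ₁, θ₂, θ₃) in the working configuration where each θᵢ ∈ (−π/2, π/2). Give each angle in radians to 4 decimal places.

φ1=0.0° → target in arm frame (-0.1836, -0.0581)
  A=0.3036, B=-0.4114, C=(l²−L²−A²−y'²−z²)/(2L)=-0.2827
  θ1 = atan2(B,A) + arccos(C/0.5113) = 1.2215
φ2=120.0° → target in arm frame (0.0415, 0.1881)
  A=0.0785, B=-0.4114, C=(l²−L²−A²−y'²−z²)/(2L)=-0.1026
  √(A²+B²)=0.4188;  θ2 = -1.3822+1.8183 ≈ 0.4361
arm 3 (φ=240.0°): x'=0.1421, y'=-0.1300
  A cos θ + B sin θ = C:  -0.0221·cos θ + -0.4114·sin θ = -0.0221
  θ3 = atan2(B,A) + arccos(C/0.4120) = -0.0001

θ₁ = 1.2215, θ₂ = 0.4361, θ₃ = -0.0001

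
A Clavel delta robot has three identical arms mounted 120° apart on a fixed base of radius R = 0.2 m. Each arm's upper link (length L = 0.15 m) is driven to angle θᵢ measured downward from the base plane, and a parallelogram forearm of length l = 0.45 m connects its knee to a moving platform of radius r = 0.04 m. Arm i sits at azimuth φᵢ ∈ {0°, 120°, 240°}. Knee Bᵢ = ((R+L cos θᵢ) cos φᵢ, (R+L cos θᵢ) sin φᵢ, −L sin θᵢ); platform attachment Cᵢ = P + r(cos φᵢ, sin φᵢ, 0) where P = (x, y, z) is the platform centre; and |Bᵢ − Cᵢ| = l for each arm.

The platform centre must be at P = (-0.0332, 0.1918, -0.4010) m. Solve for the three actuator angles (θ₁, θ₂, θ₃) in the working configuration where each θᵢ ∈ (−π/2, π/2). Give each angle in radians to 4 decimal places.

rotate P by −φ1: (-0.0332, 0.1918, -0.4010)
  e−x'=0.1932;  (l²−L²−(e−x')²−y'²−z²)/2L = -0.1830
  θ1 = atan2(B,A) + arccos(C/0.4451) = 0.8728
rotate P by −φ2: (0.1827, -0.0671, -0.4010)
  A=-0.0227, B=-0.4010, C=(l²−L²−A²−y'²−z²)/(2L)=0.0472
  γ=atan2(-0.4010,-0.0227)=-1.6274;  ψ=arccos(0.1176)=1.4529;  θ2=γ+ψ≈-0.1745
rotate P by −φ3: (-0.1495, -0.1247, -0.4010)
  A=0.3095, B=-0.4010, C=(l²−L²−A²−y'²−z²)/(2L)=-0.3071
  √(A²+B²)=0.5066;  θ3 = -0.9135+2.2222 ≈ 1.3087

θ₁ = 0.8728, θ₂ = -0.1745, θ₃ = 1.3087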